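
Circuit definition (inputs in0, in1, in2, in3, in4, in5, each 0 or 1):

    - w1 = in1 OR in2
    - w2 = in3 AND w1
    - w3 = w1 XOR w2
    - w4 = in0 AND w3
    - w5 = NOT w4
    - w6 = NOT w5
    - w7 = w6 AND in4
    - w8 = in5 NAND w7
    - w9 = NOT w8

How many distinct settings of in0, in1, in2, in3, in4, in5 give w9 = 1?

w9 = NOT w8 must be 1, so w8 = 0.
w8 = in5 NAND w7 must be 0, so both in5 = 1 and w7 = 1.
w7 = w6 AND in4 must be 1, so both w6 = 1 and in4 = 1.
Satisfying assignments:
  in0=1, in1=0, in2=1, in3=0, in4=1, in5=1
  in0=1, in1=1, in2=0, in3=0, in4=1, in5=1
  in0=1, in1=1, in2=1, in3=0, in4=1, in5=1

3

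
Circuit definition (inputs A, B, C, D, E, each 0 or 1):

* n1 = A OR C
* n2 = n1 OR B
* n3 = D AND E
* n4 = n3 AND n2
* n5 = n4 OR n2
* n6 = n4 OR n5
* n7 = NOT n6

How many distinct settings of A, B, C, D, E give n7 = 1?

4

n7 = NOT n6 must be 1, so n6 = 0.
n6 = n4 OR n5 must be 0, so both n4 = 0 and n5 = 0.
Satisfying assignments:
  A=0, B=0, C=0, D=0, E=0
  A=0, B=0, C=0, D=0, E=1
  A=0, B=0, C=0, D=1, E=0
  A=0, B=0, C=0, D=1, E=1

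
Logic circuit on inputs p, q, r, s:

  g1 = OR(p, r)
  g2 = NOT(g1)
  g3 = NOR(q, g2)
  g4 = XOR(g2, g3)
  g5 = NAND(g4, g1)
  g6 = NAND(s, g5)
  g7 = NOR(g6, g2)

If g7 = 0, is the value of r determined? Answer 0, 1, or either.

either

Both values of r occur among assignments with g7 = 0:
  r=0: p=0, q=0, r=0, s=0
  r=1: p=0, q=0, r=1, s=0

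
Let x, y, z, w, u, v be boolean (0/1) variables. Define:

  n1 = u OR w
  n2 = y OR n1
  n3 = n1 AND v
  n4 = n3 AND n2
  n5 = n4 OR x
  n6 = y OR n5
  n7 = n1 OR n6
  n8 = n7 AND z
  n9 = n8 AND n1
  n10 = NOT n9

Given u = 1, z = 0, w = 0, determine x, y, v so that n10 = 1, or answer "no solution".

Check with u = 1, z = 0, w = 0 and x=0, y=1, v=0:
n1 = u OR w = 1 OR 0 = 1
n2 = y OR n1 = 1 OR 1 = 1
n3 = n1 AND v = 1 AND 0 = 0
n4 = n3 AND n2 = 0 AND 1 = 0
n5 = n4 OR x = 0 OR 0 = 0
n6 = y OR n5 = 1 OR 0 = 1
n7 = n1 OR n6 = 1 OR 1 = 1
n8 = n7 AND z = 1 AND 0 = 0
n9 = n8 AND n1 = 0 AND 1 = 0
n10 = NOT n9 = NOT 0 = 1
So n10 = 1.

x=0 y=1 v=0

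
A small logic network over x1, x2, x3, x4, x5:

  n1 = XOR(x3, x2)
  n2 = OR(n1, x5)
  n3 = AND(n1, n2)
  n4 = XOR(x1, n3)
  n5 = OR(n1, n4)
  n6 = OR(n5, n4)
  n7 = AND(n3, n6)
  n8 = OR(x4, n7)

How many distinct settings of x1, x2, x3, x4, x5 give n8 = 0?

8

n8 = OR(x4, n7) must be 0, so both x4 = 0 and n7 = 0.
Enumerating the 32 input combinations, 8 give n8 = 0 and 24 give n8 = 1.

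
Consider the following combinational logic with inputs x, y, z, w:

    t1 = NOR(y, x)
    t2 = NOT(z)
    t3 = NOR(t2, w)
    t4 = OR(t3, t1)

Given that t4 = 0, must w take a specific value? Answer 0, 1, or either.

Both values of w occur among assignments with t4 = 0:
  w=0: x=0, y=1, z=0, w=0
  w=1: x=0, y=1, z=0, w=1

either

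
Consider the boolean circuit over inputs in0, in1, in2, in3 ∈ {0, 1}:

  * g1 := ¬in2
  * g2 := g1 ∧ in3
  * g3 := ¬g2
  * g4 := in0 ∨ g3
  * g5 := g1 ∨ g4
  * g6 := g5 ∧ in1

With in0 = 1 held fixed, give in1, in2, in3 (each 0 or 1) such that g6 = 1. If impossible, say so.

Check with in0 = 1 and in1=1, in2=1, in3=1:
g1 = ¬in2 = ¬1 = 0
g2 = g1 ∧ in3 = 0 ∧ 1 = 0
g3 = ¬g2 = ¬0 = 1
g4 = in0 ∨ g3 = 1 ∨ 1 = 1
g5 = g1 ∨ g4 = 0 ∨ 1 = 1
g6 = g5 ∧ in1 = 1 ∧ 1 = 1
So g6 = 1.

in1=1, in2=1, in3=1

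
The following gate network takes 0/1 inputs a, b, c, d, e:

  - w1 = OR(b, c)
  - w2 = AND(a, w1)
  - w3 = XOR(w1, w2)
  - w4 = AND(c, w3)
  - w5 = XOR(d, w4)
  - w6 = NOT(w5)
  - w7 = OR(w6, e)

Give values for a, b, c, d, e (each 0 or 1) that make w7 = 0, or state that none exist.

a=0, b=0, c=1, d=0, e=0

w7 = OR(w6, e) must be 0, so both w6 = 0 and e = 0.
w6 = NOT(w5) must be 0, so w5 = 1.
Check with a=0, b=0, c=1, d=0, e=0:
w1 = OR(b, c) = OR(0, 1) = 1
w2 = AND(a, w1) = AND(0, 1) = 0
w3 = XOR(w1, w2) = XOR(1, 0) = 1
w4 = AND(c, w3) = AND(1, 1) = 1
w5 = XOR(d, w4) = XOR(0, 1) = 1
w6 = NOT(w5) = NOT 1 = 0
w7 = OR(w6, e) = OR(0, 0) = 0
So w7 = 0 as required.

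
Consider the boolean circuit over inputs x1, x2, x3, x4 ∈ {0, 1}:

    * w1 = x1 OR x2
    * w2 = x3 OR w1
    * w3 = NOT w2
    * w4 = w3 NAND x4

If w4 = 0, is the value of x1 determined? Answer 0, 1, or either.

w4 = w3 NAND x4 must be 0, so both w3 = 1 and x4 = 1.
Every assignment with w4 = 0 has x1 = 0; there are 1 such assignment(s).
  x1=0, x2=0, x3=0, x4=1

0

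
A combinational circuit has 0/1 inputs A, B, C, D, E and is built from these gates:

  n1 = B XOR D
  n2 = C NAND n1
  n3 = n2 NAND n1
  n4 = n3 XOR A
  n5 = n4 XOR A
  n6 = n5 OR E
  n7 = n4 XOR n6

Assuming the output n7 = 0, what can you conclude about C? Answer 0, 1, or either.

either

Both values of C occur among assignments with n7 = 0:
  C=0: A=0, B=0, C=0, D=0, E=0
  C=1: A=0, B=0, C=1, D=0, E=0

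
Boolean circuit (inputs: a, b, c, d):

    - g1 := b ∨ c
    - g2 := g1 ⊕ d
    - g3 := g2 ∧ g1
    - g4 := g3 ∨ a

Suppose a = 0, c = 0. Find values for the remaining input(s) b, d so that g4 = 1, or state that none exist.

b=1, d=0

Check with a = 0, c = 0 and b=1, d=0:
g1 = b ∨ c = 1 ∨ 0 = 1
g2 = g1 ⊕ d = 1 ⊕ 0 = 1
g3 = g2 ∧ g1 = 1 ∧ 1 = 1
g4 = g3 ∨ a = 1 ∨ 0 = 1
So g4 = 1.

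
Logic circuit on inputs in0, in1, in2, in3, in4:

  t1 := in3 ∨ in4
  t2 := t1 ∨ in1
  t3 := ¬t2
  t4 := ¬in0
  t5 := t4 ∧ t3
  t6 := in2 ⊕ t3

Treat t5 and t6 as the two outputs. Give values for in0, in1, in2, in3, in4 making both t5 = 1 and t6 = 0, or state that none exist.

in0=0, in1=0, in2=1, in3=0, in4=0

Check with in0=0, in1=0, in2=1, in3=0, in4=0:
t1 = in3 ∨ in4 = 0 ∨ 0 = 0
t2 = t1 ∨ in1 = 0 ∨ 0 = 0
t3 = ¬t2 = ¬0 = 1
t4 = ¬in0 = ¬0 = 1
t5 = t4 ∧ t3 = 1 ∧ 1 = 1
t6 = in2 ⊕ t3 = 1 ⊕ 1 = 0
So t5 = 1 and t6 = 0.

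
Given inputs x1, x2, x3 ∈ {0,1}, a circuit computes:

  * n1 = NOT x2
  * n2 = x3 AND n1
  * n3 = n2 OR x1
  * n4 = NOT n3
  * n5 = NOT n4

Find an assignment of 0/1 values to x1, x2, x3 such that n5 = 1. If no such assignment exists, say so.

x1=0 x2=0 x3=1

n5 = NOT n4 must be 1, so n4 = 0.
n4 = NOT n3 must be 0, so n3 = 1.
n3 = n2 OR x1 must be 1, so at least one of n2, x1 is 1.
Check with x1=0 x2=0 x3=1:
n1 = NOT x2 = NOT 0 = 1
n2 = x3 AND n1 = 1 AND 1 = 1
n3 = n2 OR x1 = 1 OR 0 = 1
n4 = NOT n3 = NOT 1 = 0
n5 = NOT n4 = NOT 0 = 1
So n5 = 1 as required.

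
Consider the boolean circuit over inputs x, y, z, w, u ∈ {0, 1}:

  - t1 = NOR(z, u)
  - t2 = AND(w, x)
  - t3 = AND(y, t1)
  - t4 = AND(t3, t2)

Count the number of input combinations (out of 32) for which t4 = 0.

t4 = AND(t3, t2) must be 0, so at least one of t3, t2 is 0.
Enumerating the 32 input combinations, 31 give t4 = 0 and 1 give t4 = 1.

31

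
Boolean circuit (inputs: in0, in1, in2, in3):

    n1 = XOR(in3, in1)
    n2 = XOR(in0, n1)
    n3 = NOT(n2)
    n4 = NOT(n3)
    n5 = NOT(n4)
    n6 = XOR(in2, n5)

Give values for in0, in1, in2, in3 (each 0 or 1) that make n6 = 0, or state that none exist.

in0=0, in1=1, in2=0, in3=0

n6 = XOR(in2, n5) must be 0, so in2 and n5 are equal.
Check with in0=0, in1=1, in2=0, in3=0:
n1 = XOR(in3, in1) = XOR(0, 1) = 1
n2 = XOR(in0, n1) = XOR(0, 1) = 1
n3 = NOT(n2) = NOT 1 = 0
n4 = NOT(n3) = NOT 0 = 1
n5 = NOT(n4) = NOT 1 = 0
n6 = XOR(in2, n5) = XOR(0, 0) = 0
So n6 = 0 as required.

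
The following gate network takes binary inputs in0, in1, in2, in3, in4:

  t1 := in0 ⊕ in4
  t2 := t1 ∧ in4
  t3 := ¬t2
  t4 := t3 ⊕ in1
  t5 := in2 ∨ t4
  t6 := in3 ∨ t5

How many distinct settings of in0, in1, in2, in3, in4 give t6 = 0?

t6 = in3 ∨ t5 must be 0, so both in3 = 0 and t5 = 0.
t5 = in2 ∨ t4 must be 0, so both in2 = 0 and t4 = 0.
t4 = t3 ⊕ in1 must be 0, so t3 and in1 are equal.
Satisfying assignments:
  in0=0, in1=0, in2=0, in3=0, in4=1
  in0=0, in1=1, in2=0, in3=0, in4=0
  in0=1, in1=1, in2=0, in3=0, in4=0
  in0=1, in1=1, in2=0, in3=0, in4=1

4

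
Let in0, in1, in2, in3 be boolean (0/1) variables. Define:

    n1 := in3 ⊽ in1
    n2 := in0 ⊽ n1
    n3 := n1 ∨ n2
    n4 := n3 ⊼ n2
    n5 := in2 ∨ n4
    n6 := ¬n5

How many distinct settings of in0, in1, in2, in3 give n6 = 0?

n6 = ¬n5 must be 0, so n5 = 1.
n5 = in2 ∨ n4 must be 1, so at least one of in2, n4 is 1.
Enumerating the 16 input combinations, 13 give n6 = 0 and 3 give n6 = 1.

13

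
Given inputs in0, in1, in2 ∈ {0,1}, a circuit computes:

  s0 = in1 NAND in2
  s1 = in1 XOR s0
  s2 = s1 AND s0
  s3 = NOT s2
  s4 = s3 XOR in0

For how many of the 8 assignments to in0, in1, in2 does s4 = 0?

4

s4 = s3 XOR in0 must be 0, so s3 and in0 are equal.
Enumerating the 8 input combinations, 4 give s4 = 0 and 4 give s4 = 1.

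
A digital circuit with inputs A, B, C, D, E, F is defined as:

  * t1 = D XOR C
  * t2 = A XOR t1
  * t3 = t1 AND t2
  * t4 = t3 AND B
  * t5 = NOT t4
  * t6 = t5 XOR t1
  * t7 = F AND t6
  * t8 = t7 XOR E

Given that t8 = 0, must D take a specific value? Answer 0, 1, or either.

either

Both values of D occur among assignments with t8 = 0:
  D=0: A=0, B=0, C=0, D=0, E=0, F=0
  D=1: A=0, B=0, C=0, D=1, E=0, F=0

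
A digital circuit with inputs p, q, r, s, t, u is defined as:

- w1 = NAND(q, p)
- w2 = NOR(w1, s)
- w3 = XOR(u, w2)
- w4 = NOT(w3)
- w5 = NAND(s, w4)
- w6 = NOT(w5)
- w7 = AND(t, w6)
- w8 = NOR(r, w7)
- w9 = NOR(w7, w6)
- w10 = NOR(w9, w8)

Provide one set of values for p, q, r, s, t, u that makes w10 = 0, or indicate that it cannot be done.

Check with p=1, q=1, r=0, s=1, t=0, u=0:
w1 = NAND(q, p) = NAND(1, 1) = 0
w2 = NOR(w1, s) = NOR(0, 1) = 0
w3 = XOR(u, w2) = XOR(0, 0) = 0
w4 = NOT(w3) = NOT 0 = 1
w5 = NAND(s, w4) = NAND(1, 1) = 0
w6 = NOT(w5) = NOT 0 = 1
w7 = AND(t, w6) = AND(0, 1) = 0
w8 = NOR(r, w7) = NOR(0, 0) = 1
w9 = NOR(w7, w6) = NOR(0, 1) = 0
w10 = NOR(w9, w8) = NOR(0, 1) = 0
So w10 = 0 as required.

p=1, q=1, r=0, s=1, t=0, u=0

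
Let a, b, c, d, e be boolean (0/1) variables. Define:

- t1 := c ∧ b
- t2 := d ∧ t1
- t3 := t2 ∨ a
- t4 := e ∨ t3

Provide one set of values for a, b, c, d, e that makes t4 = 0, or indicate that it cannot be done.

t4 = e ∨ t3 must be 0, so both e = 0 and t3 = 0.
t3 = t2 ∨ a must be 0, so both t2 = 0 and a = 0.
Check with a=0 b=1 c=0 d=1 e=0:
t1 = c ∧ b = 0 ∧ 1 = 0
t2 = d ∧ t1 = 1 ∧ 0 = 0
t3 = t2 ∨ a = 0 ∨ 0 = 0
t4 = e ∨ t3 = 0 ∨ 0 = 0
So t4 = 0 as required.

a=0 b=1 c=0 d=1 e=0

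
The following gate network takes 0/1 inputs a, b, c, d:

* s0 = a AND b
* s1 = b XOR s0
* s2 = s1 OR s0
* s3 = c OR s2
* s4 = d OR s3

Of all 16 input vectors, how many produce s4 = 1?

s4 = d OR s3 must be 1, so at least one of d, s3 is 1.
Enumerating the 16 input combinations, 14 give s4 = 1 and 2 give s4 = 0.

14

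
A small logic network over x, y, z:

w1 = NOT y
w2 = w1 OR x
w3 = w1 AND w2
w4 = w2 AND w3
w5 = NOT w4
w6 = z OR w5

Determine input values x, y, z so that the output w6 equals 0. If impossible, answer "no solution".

w6 = z OR w5 must be 0, so both z = 0 and w5 = 0.
w5 = NOT w4 must be 0, so w4 = 1.
Check with x=1 y=0 z=0:
w1 = NOT y = NOT 0 = 1
w2 = w1 OR x = 1 OR 1 = 1
w3 = w1 AND w2 = 1 AND 1 = 1
w4 = w2 AND w3 = 1 AND 1 = 1
w5 = NOT w4 = NOT 1 = 0
w6 = z OR w5 = 0 OR 0 = 0
So w6 = 0 as required.

x=1 y=0 z=0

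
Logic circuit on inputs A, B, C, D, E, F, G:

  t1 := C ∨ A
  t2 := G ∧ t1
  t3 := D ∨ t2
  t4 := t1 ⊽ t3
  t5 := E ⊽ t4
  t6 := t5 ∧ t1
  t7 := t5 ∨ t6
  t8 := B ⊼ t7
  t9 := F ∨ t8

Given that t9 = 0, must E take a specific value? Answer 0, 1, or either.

0

t9 = F ∨ t8 must be 0, so both F = 0 and t8 = 0.
t8 = B ⊼ t7 must be 0, so both B = 1 and t7 = 1.
Every assignment with t9 = 0 has E = 0; there are 14 such assignment(s).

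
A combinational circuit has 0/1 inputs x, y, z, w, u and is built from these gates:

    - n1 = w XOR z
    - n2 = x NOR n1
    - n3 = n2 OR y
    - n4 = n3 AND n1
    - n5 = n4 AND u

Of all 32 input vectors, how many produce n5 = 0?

28

n5 = n4 AND u must be 0, so at least one of n4, u is 0.
Enumerating the 32 input combinations, 28 give n5 = 0 and 4 give n5 = 1.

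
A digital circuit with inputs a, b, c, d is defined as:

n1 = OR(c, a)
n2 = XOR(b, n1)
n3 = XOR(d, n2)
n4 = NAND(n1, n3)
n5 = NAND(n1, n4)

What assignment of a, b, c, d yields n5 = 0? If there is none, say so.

n5 = NAND(n1, n4) must be 0, so both n1 = 1 and n4 = 1.
Check with a=1, b=1, c=1, d=0:
n1 = OR(c, a) = OR(1, 1) = 1
n2 = XOR(b, n1) = XOR(1, 1) = 0
n3 = XOR(d, n2) = XOR(0, 0) = 0
n4 = NAND(n1, n3) = NAND(1, 0) = 1
n5 = NAND(n1, n4) = NAND(1, 1) = 0
So n5 = 0 as required.

a=1, b=1, c=1, d=0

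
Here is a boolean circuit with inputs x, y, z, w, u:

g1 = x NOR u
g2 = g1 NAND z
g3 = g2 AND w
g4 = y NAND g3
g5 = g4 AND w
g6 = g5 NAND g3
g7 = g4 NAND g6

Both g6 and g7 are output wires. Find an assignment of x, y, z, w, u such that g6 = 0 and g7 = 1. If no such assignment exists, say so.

x=1, y=0, z=1, w=1, u=0

Check with x=1, y=0, z=1, w=1, u=0:
g1 = x NOR u = 1 NOR 0 = 0
g2 = g1 NAND z = 0 NAND 1 = 1
g3 = g2 AND w = 1 AND 1 = 1
g4 = y NAND g3 = 0 NAND 1 = 1
g5 = g4 AND w = 1 AND 1 = 1
g6 = g5 NAND g3 = 1 NAND 1 = 0
g7 = g4 NAND g6 = 1 NAND 0 = 1
So g6 = 0 and g7 = 1.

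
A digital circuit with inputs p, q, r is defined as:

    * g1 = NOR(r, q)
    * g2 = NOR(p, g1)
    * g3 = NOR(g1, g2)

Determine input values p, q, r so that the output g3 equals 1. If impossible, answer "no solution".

g3 = NOR(g1, g2) must be 1, so both g1 = 0 and g2 = 0.
Check with p=1, q=1, r=1:
g1 = NOR(r, q) = NOR(1, 1) = 0
g2 = NOR(p, g1) = NOR(1, 0) = 0
g3 = NOR(g1, g2) = NOR(0, 0) = 1
So g3 = 1 as required.

p=1, q=1, r=1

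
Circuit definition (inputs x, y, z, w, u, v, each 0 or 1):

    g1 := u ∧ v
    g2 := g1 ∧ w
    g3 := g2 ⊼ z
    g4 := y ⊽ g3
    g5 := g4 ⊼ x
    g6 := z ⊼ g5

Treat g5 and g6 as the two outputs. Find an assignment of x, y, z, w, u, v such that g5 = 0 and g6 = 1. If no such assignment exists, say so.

Check with x=1, y=0, z=1, w=1, u=1, v=1:
g1 = u ∧ v = 1 ∧ 1 = 1
g2 = g1 ∧ w = 1 ∧ 1 = 1
g3 = g2 ⊼ z = 1 ⊼ 1 = 0
g4 = y ⊽ g3 = 0 ⊽ 0 = 1
g5 = g4 ⊼ x = 1 ⊼ 1 = 0
g6 = z ⊼ g5 = 1 ⊼ 0 = 1
So g5 = 0 and g6 = 1.

x=1, y=0, z=1, w=1, u=1, v=1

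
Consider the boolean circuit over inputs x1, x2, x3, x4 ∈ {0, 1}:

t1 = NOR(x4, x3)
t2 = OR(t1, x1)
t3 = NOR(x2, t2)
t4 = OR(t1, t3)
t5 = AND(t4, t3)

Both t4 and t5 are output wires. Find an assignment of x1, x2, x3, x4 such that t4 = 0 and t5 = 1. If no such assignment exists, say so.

no solution exists

Across all 16 input combinations, none give both t4 = 0 and t5 = 1.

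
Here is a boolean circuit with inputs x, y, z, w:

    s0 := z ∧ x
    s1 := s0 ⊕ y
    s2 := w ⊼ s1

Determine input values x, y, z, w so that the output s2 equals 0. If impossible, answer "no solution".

s2 = w ⊼ s1 must be 0, so both w = 1 and s1 = 1.
Check with x=1 y=1 z=0 w=1:
s0 = z ∧ x = 0 ∧ 1 = 0
s1 = s0 ⊕ y = 0 ⊕ 1 = 1
s2 = w ⊼ s1 = 1 ⊼ 1 = 0
So s2 = 0 as required.

x=1 y=1 z=0 w=1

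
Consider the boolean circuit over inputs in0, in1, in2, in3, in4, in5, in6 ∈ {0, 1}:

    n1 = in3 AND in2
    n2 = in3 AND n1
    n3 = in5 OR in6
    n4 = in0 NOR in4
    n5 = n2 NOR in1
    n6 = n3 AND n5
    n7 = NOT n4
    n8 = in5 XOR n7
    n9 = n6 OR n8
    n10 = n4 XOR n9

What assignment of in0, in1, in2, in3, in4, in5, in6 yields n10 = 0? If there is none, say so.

Check with in0=0 in1=0 in2=1 in3=0 in4=0 in5=0 in6=1:
n1 = in3 AND in2 = 0 AND 1 = 0
n2 = in3 AND n1 = 0 AND 0 = 0
n3 = in5 OR in6 = 0 OR 1 = 1
n4 = in0 NOR in4 = 0 NOR 0 = 1
n5 = n2 NOR in1 = 0 NOR 0 = 1
n6 = n3 AND n5 = 1 AND 1 = 1
n7 = NOT n4 = NOT 1 = 0
n8 = in5 XOR n7 = 0 XOR 0 = 0
n9 = n6 OR n8 = 1 OR 0 = 1
n10 = n4 XOR n9 = 1 XOR 1 = 0
So n10 = 0 as required.

in0=0 in1=0 in2=1 in3=0 in4=0 in5=0 in6=1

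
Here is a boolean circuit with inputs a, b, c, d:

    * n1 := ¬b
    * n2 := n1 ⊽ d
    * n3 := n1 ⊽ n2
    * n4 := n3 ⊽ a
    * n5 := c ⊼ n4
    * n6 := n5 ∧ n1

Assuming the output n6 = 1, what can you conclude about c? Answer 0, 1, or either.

either

Both values of c occur among assignments with n6 = 1:
  c=0: a=0, b=0, c=0, d=0
  c=1: a=1, b=0, c=1, d=0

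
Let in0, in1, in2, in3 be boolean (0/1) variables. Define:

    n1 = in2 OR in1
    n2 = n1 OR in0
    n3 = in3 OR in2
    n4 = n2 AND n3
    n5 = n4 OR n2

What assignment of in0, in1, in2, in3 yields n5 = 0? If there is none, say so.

in0=0, in1=0, in2=0, in3=1

n5 = n4 OR n2 must be 0, so both n4 = 0 and n2 = 0.
n4 = n2 AND n3 must be 0, so at least one of n2, n3 is 0.
n2 = n1 OR in0 must be 0, so both n1 = 0 and in0 = 0.
Check with in0=0, in1=0, in2=0, in3=1:
n1 = in2 OR in1 = 0 OR 0 = 0
n2 = n1 OR in0 = 0 OR 0 = 0
n3 = in3 OR in2 = 1 OR 0 = 1
n4 = n2 AND n3 = 0 AND 1 = 0
n5 = n4 OR n2 = 0 OR 0 = 0
So n5 = 0 as required.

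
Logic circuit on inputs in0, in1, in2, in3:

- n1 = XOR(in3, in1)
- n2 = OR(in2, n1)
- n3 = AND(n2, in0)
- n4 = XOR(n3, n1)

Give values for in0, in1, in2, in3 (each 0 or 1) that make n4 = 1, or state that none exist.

n4 = XOR(n3, n1) must be 1, so n3 and n1 differ.
Check with in0=1 in1=0 in2=1 in3=0:
n1 = XOR(in3, in1) = XOR(0, 0) = 0
n2 = OR(in2, n1) = OR(1, 0) = 1
n3 = AND(n2, in0) = AND(1, 1) = 1
n4 = XOR(n3, n1) = XOR(1, 0) = 1
So n4 = 1 as required.

in0=1 in1=0 in2=1 in3=0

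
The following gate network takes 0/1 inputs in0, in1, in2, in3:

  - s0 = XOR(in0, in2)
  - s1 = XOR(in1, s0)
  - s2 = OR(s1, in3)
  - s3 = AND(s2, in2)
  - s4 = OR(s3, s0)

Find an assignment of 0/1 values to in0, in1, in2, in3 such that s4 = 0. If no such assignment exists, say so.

in0=0, in1=1, in2=0, in3=1

Check with in0=0, in1=1, in2=0, in3=1:
s0 = XOR(in0, in2) = XOR(0, 0) = 0
s1 = XOR(in1, s0) = XOR(1, 0) = 1
s2 = OR(s1, in3) = OR(1, 1) = 1
s3 = AND(s2, in2) = AND(1, 0) = 0
s4 = OR(s3, s0) = OR(0, 0) = 0
So s4 = 0 as required.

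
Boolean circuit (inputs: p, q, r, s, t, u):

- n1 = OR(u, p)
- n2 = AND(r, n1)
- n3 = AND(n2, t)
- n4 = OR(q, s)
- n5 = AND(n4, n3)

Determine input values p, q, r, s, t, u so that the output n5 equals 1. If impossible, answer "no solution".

n5 = AND(n4, n3) must be 1, so both n4 = 1 and n3 = 1.
n4 = OR(q, s) must be 1, so at least one of q, s is 1.
n3 = AND(n2, t) must be 1, so both n2 = 1 and t = 1.
Check with p=1 q=1 r=1 s=0 t=1 u=0:
n1 = OR(u, p) = OR(0, 1) = 1
n2 = AND(r, n1) = AND(1, 1) = 1
n3 = AND(n2, t) = AND(1, 1) = 1
n4 = OR(q, s) = OR(1, 0) = 1
n5 = AND(n4, n3) = AND(1, 1) = 1
So n5 = 1 as required.

p=1 q=1 r=1 s=0 t=1 u=0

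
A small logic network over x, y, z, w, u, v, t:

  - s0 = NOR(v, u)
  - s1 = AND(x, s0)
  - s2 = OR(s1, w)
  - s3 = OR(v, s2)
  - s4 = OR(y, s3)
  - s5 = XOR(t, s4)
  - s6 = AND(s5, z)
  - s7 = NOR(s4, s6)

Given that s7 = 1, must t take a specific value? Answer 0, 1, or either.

either

Both values of t occur among assignments with s7 = 1:
  t=0: x=0, y=0, z=0, w=0, u=0, v=0, t=0
  t=1: x=0, y=0, z=0, w=0, u=0, v=0, t=1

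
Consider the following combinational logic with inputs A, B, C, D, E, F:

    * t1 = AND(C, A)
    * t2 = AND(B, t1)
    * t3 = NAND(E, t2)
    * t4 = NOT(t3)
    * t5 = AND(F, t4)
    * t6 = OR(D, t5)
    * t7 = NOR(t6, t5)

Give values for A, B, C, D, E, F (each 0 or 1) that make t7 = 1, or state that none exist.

t7 = NOR(t6, t5) must be 1, so both t6 = 0 and t5 = 0.
t6 = OR(D, t5) must be 0, so both D = 0 and t5 = 0.
Check with A=1 B=0 C=0 D=0 E=1 F=0:
t1 = AND(C, A) = AND(0, 1) = 0
t2 = AND(B, t1) = AND(0, 0) = 0
t3 = NAND(E, t2) = NAND(1, 0) = 1
t4 = NOT(t3) = NOT 1 = 0
t5 = AND(F, t4) = AND(0, 0) = 0
t6 = OR(D, t5) = OR(0, 0) = 0
t7 = NOR(t6, t5) = NOR(0, 0) = 1
So t7 = 1 as required.

A=1 B=0 C=0 D=0 E=1 F=0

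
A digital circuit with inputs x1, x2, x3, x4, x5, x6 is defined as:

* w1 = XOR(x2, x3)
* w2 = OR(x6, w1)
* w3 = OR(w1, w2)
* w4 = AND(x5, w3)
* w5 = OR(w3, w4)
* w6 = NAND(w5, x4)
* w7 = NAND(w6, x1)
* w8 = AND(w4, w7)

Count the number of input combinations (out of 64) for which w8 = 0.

w8 = AND(w4, w7) must be 0, so at least one of w4, w7 is 0.
Enumerating the 64 input combinations, 46 give w8 = 0 and 18 give w8 = 1.

46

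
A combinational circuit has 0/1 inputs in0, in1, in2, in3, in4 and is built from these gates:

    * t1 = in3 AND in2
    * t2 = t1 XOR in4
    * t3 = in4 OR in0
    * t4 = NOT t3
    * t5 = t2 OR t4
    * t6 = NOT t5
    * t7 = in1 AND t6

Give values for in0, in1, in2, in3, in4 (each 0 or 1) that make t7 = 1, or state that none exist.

t7 = in1 AND t6 must be 1, so both in1 = 1 and t6 = 1.
t6 = NOT t5 must be 1, so t5 = 0.
Check with in0=1, in1=1, in2=1, in3=1, in4=1:
t1 = in3 AND in2 = 1 AND 1 = 1
t2 = t1 XOR in4 = 1 XOR 1 = 0
t3 = in4 OR in0 = 1 OR 1 = 1
t4 = NOT t3 = NOT 1 = 0
t5 = t2 OR t4 = 0 OR 0 = 0
t6 = NOT t5 = NOT 0 = 1
t7 = in1 AND t6 = 1 AND 1 = 1
So t7 = 1 as required.

in0=1, in1=1, in2=1, in3=1, in4=1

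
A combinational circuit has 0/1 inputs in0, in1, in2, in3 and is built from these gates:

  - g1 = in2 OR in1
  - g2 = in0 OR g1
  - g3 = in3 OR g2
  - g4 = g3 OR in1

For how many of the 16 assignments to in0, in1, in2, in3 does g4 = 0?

1

g4 = g3 OR in1 must be 0, so both g3 = 0 and in1 = 0.
g3 = in3 OR g2 must be 0, so both in3 = 0 and g2 = 0.
Enumerating the 16 input combinations, 1 give g4 = 0 and 15 give g4 = 1.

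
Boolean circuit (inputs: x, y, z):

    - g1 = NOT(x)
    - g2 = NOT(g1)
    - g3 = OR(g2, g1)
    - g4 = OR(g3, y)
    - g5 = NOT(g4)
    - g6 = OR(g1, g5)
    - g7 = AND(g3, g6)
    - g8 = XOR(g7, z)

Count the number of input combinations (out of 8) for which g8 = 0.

g8 = XOR(g7, z) must be 0, so g7 and z are equal.
Satisfying assignments:
  x=0, y=0, z=1
  x=0, y=1, z=1
  x=1, y=0, z=0
  x=1, y=1, z=0

4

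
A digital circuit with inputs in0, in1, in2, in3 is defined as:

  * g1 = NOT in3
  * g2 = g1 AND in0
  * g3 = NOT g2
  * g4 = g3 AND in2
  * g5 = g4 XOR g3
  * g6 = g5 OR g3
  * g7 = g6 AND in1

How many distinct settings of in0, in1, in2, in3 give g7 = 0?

g7 = g6 AND in1 must be 0, so at least one of g6, in1 is 0.
Enumerating the 16 input combinations, 10 give g7 = 0 and 6 give g7 = 1.

10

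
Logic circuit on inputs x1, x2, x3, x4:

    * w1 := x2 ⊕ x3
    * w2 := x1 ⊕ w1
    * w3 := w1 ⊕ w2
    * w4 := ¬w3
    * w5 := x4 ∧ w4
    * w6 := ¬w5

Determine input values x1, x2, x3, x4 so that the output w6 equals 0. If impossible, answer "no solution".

x1=0, x2=0, x3=1, x4=1

Check with x1=0, x2=0, x3=1, x4=1:
w1 = x2 ⊕ x3 = 0 ⊕ 1 = 1
w2 = x1 ⊕ w1 = 0 ⊕ 1 = 1
w3 = w1 ⊕ w2 = 1 ⊕ 1 = 0
w4 = ¬w3 = ¬0 = 1
w5 = x4 ∧ w4 = 1 ∧ 1 = 1
w6 = ¬w5 = ¬1 = 0
So w6 = 0 as required.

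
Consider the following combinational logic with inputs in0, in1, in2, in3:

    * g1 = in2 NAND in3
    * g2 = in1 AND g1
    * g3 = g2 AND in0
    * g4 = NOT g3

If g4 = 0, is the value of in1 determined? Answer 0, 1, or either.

1

g4 = NOT g3 must be 0, so g3 = 1.
Every assignment with g4 = 0 has in1 = 1; there are 3 such assignment(s).
  in0=1, in1=1, in2=0, in3=0
  in0=1, in1=1, in2=0, in3=1
  in0=1, in1=1, in2=1, in3=0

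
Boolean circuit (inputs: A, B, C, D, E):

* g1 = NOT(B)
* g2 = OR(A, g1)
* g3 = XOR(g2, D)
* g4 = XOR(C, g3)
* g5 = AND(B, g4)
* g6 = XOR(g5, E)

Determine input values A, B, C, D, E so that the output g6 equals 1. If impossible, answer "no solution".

Check with A=1 B=0 C=1 D=0 E=1:
g1 = NOT(B) = NOT 0 = 1
g2 = OR(A, g1) = OR(1, 1) = 1
g3 = XOR(g2, D) = XOR(1, 0) = 1
g4 = XOR(C, g3) = XOR(1, 1) = 0
g5 = AND(B, g4) = AND(0, 0) = 0
g6 = XOR(g5, E) = XOR(0, 1) = 1
So g6 = 1 as required.

A=1 B=0 C=1 D=0 E=1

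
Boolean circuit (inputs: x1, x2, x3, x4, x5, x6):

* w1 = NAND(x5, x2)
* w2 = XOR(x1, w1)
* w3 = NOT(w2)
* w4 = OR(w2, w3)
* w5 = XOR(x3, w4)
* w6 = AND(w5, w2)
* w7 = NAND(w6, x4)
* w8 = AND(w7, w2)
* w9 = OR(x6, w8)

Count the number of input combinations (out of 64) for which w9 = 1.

44

w9 = OR(x6, w8) must be 1, so at least one of x6, w8 is 1.
Enumerating the 64 input combinations, 44 give w9 = 1 and 20 give w9 = 0.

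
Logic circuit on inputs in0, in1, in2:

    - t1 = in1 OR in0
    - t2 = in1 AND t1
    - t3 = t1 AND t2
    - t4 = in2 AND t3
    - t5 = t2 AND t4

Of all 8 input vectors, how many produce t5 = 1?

t5 = t2 AND t4 must be 1, so both t2 = 1 and t4 = 1.
t2 = in1 AND t1 must be 1, so both in1 = 1 and t1 = 1.
t4 = in2 AND t3 must be 1, so both in2 = 1 and t3 = 1.
Enumerating the 8 input combinations, 2 give t5 = 1 and 6 give t5 = 0.

2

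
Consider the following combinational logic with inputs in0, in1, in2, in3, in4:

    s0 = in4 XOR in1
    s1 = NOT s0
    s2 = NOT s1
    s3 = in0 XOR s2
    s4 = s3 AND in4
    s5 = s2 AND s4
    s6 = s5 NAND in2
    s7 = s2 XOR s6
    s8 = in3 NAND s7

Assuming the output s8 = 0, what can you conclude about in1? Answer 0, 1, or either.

either

Both values of in1 occur among assignments with s8 = 0:
  in1=0: in0=0, in1=0, in2=0, in3=1, in4=0
  in1=1: in0=0, in1=1, in2=0, in3=1, in4=1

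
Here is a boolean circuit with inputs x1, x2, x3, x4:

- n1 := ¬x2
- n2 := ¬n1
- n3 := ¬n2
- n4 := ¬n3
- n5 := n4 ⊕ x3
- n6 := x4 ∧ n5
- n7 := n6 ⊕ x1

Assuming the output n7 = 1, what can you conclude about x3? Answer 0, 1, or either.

Both values of x3 occur among assignments with n7 = 1:
  x3=0: x1=0, x2=1, x3=0, x4=1
  x3=1: x1=0, x2=0, x3=1, x4=1

either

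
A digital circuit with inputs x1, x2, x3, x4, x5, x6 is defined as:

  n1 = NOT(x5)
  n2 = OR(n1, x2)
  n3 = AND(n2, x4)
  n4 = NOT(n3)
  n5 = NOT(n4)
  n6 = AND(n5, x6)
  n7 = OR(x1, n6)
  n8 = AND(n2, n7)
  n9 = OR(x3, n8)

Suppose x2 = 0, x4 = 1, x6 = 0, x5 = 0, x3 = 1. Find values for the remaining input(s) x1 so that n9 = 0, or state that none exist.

no solution exists

With x2 = 0, x4 = 1, x6 = 0, x5 = 0, x3 = 1 fixed, none of the 2 settings of x1 give n9 = 0.
For example, with x1=1:
n1 = NOT(x5) = NOT 0 = 1
n2 = OR(n1, x2) = OR(1, 0) = 1
n3 = AND(n2, x4) = AND(1, 1) = 1
n4 = NOT(n3) = NOT 1 = 0
n5 = NOT(n4) = NOT 0 = 1
n6 = AND(n5, x6) = AND(1, 0) = 0
n7 = OR(x1, n6) = OR(1, 0) = 1
n8 = AND(n2, n7) = AND(1, 1) = 1
n9 = OR(x3, n8) = OR(1, 1) = 1
giving n9 = 1 ≠ 0.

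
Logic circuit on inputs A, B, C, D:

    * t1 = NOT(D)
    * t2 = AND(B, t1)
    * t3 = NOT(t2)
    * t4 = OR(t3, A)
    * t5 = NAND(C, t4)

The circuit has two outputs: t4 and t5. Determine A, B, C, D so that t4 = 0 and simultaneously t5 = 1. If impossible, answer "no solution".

A=0, B=1, C=1, D=0

Check with A=0, B=1, C=1, D=0:
t1 = NOT(D) = NOT 0 = 1
t2 = AND(B, t1) = AND(1, 1) = 1
t3 = NOT(t2) = NOT 1 = 0
t4 = OR(t3, A) = OR(0, 0) = 0
t5 = NAND(C, t4) = NAND(1, 0) = 1
So t4 = 0 and t5 = 1.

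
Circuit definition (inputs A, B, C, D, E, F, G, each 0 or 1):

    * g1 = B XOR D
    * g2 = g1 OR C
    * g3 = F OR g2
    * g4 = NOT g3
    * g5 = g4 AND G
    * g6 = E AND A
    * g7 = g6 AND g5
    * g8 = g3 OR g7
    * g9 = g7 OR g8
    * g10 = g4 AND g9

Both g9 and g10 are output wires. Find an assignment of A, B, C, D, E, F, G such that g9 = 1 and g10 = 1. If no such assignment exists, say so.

Check with A=1, B=1, C=0, D=1, E=1, F=0, G=1:
g1 = B XOR D = 1 XOR 1 = 0
g2 = g1 OR C = 0 OR 0 = 0
g3 = F OR g2 = 0 OR 0 = 0
g4 = NOT g3 = NOT 0 = 1
g5 = g4 AND G = 1 AND 1 = 1
g6 = E AND A = 1 AND 1 = 1
g7 = g6 AND g5 = 1 AND 1 = 1
g8 = g3 OR g7 = 0 OR 1 = 1
g9 = g7 OR g8 = 1 OR 1 = 1
g10 = g4 AND g9 = 1 AND 1 = 1
So g9 = 1 and g10 = 1.

A=1, B=1, C=0, D=1, E=1, F=0, G=1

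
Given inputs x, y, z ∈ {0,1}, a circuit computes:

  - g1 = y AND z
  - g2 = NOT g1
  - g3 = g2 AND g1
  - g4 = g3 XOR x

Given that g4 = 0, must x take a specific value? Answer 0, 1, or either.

g4 = g3 XOR x must be 0, so g3 and x are equal.
Every assignment with g4 = 0 has x = 0; there are 4 such assignment(s).
  x=0, y=0, z=0
  x=0, y=0, z=1
  x=0, y=1, z=0
  x=0, y=1, z=1

0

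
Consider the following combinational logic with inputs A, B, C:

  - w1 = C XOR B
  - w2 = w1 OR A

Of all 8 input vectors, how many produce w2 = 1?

w2 = w1 OR A must be 1, so at least one of w1, A is 1.
Satisfying assignments:
  A=0, B=0, C=1
  A=0, B=1, C=0
  A=1, B=0, C=0
  A=1, B=0, C=1
  A=1, B=1, C=0
  A=1, B=1, C=1

6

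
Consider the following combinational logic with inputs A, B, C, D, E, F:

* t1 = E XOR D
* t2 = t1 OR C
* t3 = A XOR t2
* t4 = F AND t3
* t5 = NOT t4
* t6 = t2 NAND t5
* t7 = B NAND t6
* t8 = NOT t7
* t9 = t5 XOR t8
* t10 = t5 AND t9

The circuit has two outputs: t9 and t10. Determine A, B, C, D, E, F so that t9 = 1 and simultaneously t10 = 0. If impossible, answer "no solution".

A=0 B=1 C=0 D=0 E=1 F=1

Check with A=0 B=1 C=0 D=0 E=1 F=1:
t1 = E XOR D = 1 XOR 0 = 1
t2 = t1 OR C = 1 OR 0 = 1
t3 = A XOR t2 = 0 XOR 1 = 1
t4 = F AND t3 = 1 AND 1 = 1
t5 = NOT t4 = NOT 1 = 0
t6 = t2 NAND t5 = 1 NAND 0 = 1
t7 = B NAND t6 = 1 NAND 1 = 0
t8 = NOT t7 = NOT 0 = 1
t9 = t5 XOR t8 = 0 XOR 1 = 1
t10 = t5 AND t9 = 0 AND 1 = 0
So t9 = 1 and t10 = 0.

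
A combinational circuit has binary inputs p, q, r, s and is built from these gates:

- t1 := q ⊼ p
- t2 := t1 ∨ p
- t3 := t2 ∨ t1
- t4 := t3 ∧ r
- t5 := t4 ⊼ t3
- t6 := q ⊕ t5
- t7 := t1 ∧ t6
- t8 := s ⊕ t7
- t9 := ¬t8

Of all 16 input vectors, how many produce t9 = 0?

t9 = ¬t8 must be 0, so t8 = 1.
t8 = s ⊕ t7 must be 1, so s and t7 differ.
Enumerating the 16 input combinations, 8 give t9 = 0 and 8 give t9 = 1.

8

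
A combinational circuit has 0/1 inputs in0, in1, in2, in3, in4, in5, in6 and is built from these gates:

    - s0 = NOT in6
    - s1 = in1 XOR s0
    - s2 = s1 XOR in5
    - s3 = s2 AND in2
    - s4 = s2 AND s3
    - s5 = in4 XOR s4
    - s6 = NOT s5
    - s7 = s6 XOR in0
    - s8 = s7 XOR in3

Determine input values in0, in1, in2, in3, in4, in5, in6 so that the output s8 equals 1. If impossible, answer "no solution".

in0=1 in1=0 in2=0 in3=0 in4=1 in5=1 in6=1

s8 = s7 XOR in3 must be 1, so s7 and in3 differ.
Check with in0=1 in1=0 in2=0 in3=0 in4=1 in5=1 in6=1:
s0 = NOT in6 = NOT 1 = 0
s1 = in1 XOR s0 = 0 XOR 0 = 0
s2 = s1 XOR in5 = 0 XOR 1 = 1
s3 = s2 AND in2 = 1 AND 0 = 0
s4 = s2 AND s3 = 1 AND 0 = 0
s5 = in4 XOR s4 = 1 XOR 0 = 1
s6 = NOT s5 = NOT 1 = 0
s7 = s6 XOR in0 = 0 XOR 1 = 1
s8 = s7 XOR in3 = 1 XOR 0 = 1
So s8 = 1 as required.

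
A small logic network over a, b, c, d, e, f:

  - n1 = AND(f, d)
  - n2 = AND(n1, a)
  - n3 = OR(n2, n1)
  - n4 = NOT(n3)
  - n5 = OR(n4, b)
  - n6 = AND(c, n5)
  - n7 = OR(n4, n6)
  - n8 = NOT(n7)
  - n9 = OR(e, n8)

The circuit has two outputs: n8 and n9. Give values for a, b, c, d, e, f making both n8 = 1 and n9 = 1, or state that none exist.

a=1, b=0, c=0, d=1, e=1, f=1

Check with a=1, b=0, c=0, d=1, e=1, f=1:
n1 = AND(f, d) = AND(1, 1) = 1
n2 = AND(n1, a) = AND(1, 1) = 1
n3 = OR(n2, n1) = OR(1, 1) = 1
n4 = NOT(n3) = NOT 1 = 0
n5 = OR(n4, b) = OR(0, 0) = 0
n6 = AND(c, n5) = AND(0, 0) = 0
n7 = OR(n4, n6) = OR(0, 0) = 0
n8 = NOT(n7) = NOT 0 = 1
n9 = OR(e, n8) = OR(1, 1) = 1
So n8 = 1 and n9 = 1.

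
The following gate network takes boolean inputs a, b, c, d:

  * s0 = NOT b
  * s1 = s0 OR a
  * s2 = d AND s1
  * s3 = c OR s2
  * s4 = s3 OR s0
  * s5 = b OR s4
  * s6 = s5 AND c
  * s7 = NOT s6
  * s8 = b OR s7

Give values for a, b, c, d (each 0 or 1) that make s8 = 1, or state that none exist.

a=1, b=1, c=1, d=1

s8 = b OR s7 must be 1, so at least one of b, s7 is 1.
Check with a=1, b=1, c=1, d=1:
s0 = NOT b = NOT 1 = 0
s1 = s0 OR a = 0 OR 1 = 1
s2 = d AND s1 = 1 AND 1 = 1
s3 = c OR s2 = 1 OR 1 = 1
s4 = s3 OR s0 = 1 OR 0 = 1
s5 = b OR s4 = 1 OR 1 = 1
s6 = s5 AND c = 1 AND 1 = 1
s7 = NOT s6 = NOT 1 = 0
s8 = b OR s7 = 1 OR 0 = 1
So s8 = 1 as required.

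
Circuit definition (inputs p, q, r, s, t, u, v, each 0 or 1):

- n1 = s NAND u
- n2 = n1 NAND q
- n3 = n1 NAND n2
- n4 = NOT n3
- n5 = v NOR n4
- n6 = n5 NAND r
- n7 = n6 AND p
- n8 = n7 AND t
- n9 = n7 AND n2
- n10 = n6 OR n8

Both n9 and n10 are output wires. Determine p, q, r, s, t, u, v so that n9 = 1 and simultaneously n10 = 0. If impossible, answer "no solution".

no solution exists

Across all 128 input combinations, none give both n9 = 1 and n10 = 0.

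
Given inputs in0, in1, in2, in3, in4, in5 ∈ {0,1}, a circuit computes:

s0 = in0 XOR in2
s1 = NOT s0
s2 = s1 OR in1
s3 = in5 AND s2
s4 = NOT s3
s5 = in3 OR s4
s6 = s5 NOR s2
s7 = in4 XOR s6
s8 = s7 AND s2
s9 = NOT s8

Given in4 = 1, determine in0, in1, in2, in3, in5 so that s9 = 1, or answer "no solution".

s9 = NOT s8 must be 1, so s8 = 0.
s8 = s7 AND s2 must be 0, so at least one of s7, s2 is 0.
Check with in4 = 1 and in0=0, in1=0, in2=1, in3=0, in5=1:
s0 = in0 XOR in2 = 0 XOR 1 = 1
s1 = NOT s0 = NOT 1 = 0
s2 = s1 OR in1 = 0 OR 0 = 0
s3 = in5 AND s2 = 1 AND 0 = 0
s4 = NOT s3 = NOT 0 = 1
s5 = in3 OR s4 = 0 OR 1 = 1
s6 = s5 NOR s2 = 1 NOR 0 = 0
s7 = in4 XOR s6 = 1 XOR 0 = 1
s8 = s7 AND s2 = 1 AND 0 = 0
s9 = NOT s8 = NOT 0 = 1
So s9 = 1.

in0=0, in1=0, in2=1, in3=0, in5=1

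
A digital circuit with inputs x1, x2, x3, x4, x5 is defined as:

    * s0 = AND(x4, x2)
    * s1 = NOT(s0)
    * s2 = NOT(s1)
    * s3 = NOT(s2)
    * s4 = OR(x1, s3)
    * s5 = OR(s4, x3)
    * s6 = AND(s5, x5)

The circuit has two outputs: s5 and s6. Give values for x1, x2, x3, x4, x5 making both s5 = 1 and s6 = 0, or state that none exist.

Check with x1=0, x2=1, x3=1, x4=0, x5=0:
s0 = AND(x4, x2) = AND(0, 1) = 0
s1 = NOT(s0) = NOT 0 = 1
s2 = NOT(s1) = NOT 1 = 0
s3 = NOT(s2) = NOT 0 = 1
s4 = OR(x1, s3) = OR(0, 1) = 1
s5 = OR(s4, x3) = OR(1, 1) = 1
s6 = AND(s5, x5) = AND(1, 0) = 0
So s5 = 1 and s6 = 0.

x1=0, x2=1, x3=1, x4=0, x5=0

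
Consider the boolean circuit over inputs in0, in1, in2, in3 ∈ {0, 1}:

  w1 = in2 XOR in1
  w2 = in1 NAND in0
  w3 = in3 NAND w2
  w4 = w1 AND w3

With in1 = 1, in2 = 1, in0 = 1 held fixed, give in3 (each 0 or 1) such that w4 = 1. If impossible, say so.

With in1 = 1, in2 = 1, in0 = 1 fixed, none of the 2 settings of in3 give w4 = 1.
For example, with in3=0:
w1 = in2 XOR in1 = 1 XOR 1 = 0
w2 = in1 NAND in0 = 1 NAND 1 = 0
w3 = in3 NAND w2 = 0 NAND 0 = 1
w4 = w1 AND w3 = 0 AND 1 = 0
giving w4 = 0 ≠ 1.

no solution exists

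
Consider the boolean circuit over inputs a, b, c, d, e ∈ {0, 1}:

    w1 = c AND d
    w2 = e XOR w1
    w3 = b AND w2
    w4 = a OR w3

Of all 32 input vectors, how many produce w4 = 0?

w4 = a OR w3 must be 0, so both a = 0 and w3 = 0.
w3 = b AND w2 must be 0, so at least one of b, w2 is 0.
Enumerating the 32 input combinations, 12 give w4 = 0 and 20 give w4 = 1.

12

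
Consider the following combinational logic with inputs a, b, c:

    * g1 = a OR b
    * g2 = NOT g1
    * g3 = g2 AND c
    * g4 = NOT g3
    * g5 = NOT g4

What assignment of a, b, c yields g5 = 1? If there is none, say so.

g5 = NOT g4 must be 1, so g4 = 0.
Check with a=0, b=0, c=1:
g1 = a OR b = 0 OR 0 = 0
g2 = NOT g1 = NOT 0 = 1
g3 = g2 AND c = 1 AND 1 = 1
g4 = NOT g3 = NOT 1 = 0
g5 = NOT g4 = NOT 0 = 1
So g5 = 1 as required.

a=0, b=0, c=1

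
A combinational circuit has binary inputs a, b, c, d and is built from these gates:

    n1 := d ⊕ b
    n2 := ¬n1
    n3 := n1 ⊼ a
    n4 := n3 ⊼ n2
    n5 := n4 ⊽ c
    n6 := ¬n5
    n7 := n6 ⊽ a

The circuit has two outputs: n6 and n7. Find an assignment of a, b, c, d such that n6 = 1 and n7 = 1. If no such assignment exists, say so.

Across all 16 input combinations, none give both n6 = 1 and n7 = 1.

no solution exists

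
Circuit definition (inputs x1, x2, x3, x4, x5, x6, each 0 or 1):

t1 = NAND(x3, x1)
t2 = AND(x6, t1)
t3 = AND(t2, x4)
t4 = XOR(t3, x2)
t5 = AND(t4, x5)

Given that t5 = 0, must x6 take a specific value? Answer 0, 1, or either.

Both values of x6 occur among assignments with t5 = 0:
  x6=0: x1=0, x2=0, x3=0, x4=0, x5=0, x6=0
  x6=1: x1=0, x2=0, x3=0, x4=0, x5=0, x6=1

either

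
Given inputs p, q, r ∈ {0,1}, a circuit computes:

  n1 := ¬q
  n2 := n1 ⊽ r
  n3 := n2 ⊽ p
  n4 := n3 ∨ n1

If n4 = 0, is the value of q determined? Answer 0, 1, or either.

1

n4 = n3 ∨ n1 must be 0, so both n3 = 0 and n1 = 0.
Every assignment with n4 = 0 has q = 1; there are 3 such assignment(s).
  p=0, q=1, r=0
  p=1, q=1, r=0
  p=1, q=1, r=1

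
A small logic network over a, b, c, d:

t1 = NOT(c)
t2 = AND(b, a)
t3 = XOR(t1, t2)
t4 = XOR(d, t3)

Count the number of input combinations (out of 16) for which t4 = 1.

t4 = XOR(d, t3) must be 1, so d and t3 differ.
Enumerating the 16 input combinations, 8 give t4 = 1 and 8 give t4 = 0.

8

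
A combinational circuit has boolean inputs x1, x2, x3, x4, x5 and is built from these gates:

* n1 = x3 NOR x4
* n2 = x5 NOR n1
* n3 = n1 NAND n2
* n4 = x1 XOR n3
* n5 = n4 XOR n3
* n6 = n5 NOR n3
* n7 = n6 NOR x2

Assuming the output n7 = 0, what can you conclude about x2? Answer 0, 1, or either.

1

n7 = n6 NOR x2 must be 0, so at least one of n6, x2 is 1.
Every assignment with n7 = 0 has x2 = 1; there are 16 such assignment(s).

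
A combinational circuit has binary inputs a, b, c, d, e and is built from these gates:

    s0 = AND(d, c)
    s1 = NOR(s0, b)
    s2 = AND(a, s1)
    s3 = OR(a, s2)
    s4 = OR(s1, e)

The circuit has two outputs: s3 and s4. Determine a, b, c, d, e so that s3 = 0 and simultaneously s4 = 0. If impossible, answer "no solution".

a=0, b=1, c=0, d=0, e=0

Check with a=0, b=1, c=0, d=0, e=0:
s0 = AND(d, c) = AND(0, 0) = 0
s1 = NOR(s0, b) = NOR(0, 1) = 0
s2 = AND(a, s1) = AND(0, 0) = 0
s3 = OR(a, s2) = OR(0, 0) = 0
s4 = OR(s1, e) = OR(0, 0) = 0
So s3 = 0 and s4 = 0.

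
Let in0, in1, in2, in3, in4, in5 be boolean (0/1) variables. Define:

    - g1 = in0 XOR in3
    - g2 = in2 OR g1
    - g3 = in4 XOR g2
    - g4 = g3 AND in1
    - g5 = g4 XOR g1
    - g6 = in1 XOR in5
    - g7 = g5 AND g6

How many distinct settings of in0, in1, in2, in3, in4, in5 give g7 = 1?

g7 = g5 AND g6 must be 1, so both g5 = 1 and g6 = 1.
g5 = g4 XOR g1 must be 1, so g4 and g1 differ.
g6 = in1 XOR in5 must be 1, so in1 and in5 differ.
Enumerating the 64 input combinations, 16 give g7 = 1 and 48 give g7 = 0.

16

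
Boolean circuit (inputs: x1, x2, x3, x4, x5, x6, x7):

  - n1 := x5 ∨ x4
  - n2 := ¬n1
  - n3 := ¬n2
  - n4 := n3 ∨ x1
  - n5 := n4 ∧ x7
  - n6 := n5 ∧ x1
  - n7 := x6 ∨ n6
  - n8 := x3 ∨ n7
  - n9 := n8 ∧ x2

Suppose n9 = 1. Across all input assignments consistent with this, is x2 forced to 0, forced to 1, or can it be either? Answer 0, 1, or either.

n9 = n8 ∧ x2 must be 1, so both n8 = 1 and x2 = 1.
n8 = x3 ∨ n7 must be 1, so at least one of x3, n7 is 1.
Every assignment with n9 = 1 has x2 = 1; there are 52 such assignment(s).

1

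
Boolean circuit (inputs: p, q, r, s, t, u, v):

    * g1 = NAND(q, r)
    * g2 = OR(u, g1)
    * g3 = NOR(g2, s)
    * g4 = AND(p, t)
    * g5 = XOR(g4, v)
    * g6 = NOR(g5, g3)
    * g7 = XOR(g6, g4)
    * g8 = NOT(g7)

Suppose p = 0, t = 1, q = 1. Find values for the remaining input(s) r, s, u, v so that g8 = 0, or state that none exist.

r=0, s=1, u=0, v=0

g8 = NOT(g7) must be 0, so g7 = 1.
Check with p = 0, t = 1, q = 1 and r=0, s=1, u=0, v=0:
g1 = NAND(q, r) = NAND(1, 0) = 1
g2 = OR(u, g1) = OR(0, 1) = 1
g3 = NOR(g2, s) = NOR(1, 1) = 0
g4 = AND(p, t) = AND(0, 1) = 0
g5 = XOR(g4, v) = XOR(0, 0) = 0
g6 = NOR(g5, g3) = NOR(0, 0) = 1
g7 = XOR(g6, g4) = XOR(1, 0) = 1
g8 = NOT(g7) = NOT 1 = 0
So g8 = 0.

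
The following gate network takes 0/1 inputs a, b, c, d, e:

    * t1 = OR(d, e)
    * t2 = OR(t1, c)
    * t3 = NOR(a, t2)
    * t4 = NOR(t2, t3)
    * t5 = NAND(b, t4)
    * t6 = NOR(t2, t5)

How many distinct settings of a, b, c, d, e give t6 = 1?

t6 = NOR(t2, t5) must be 1, so both t2 = 0 and t5 = 0.
t2 = OR(t1, c) must be 0, so both t1 = 0 and c = 0.
t5 = NAND(b, t4) must be 0, so both b = 1 and t4 = 1.
Satisfying assignments:
  a=1, b=1, c=0, d=0, e=0

1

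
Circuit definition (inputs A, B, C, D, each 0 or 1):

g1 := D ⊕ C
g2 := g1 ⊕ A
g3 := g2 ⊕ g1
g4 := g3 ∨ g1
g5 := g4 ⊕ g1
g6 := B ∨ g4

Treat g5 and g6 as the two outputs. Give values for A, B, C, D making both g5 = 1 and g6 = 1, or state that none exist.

A=1, B=0, C=0, D=0

Check with A=1, B=0, C=0, D=0:
g1 = D ⊕ C = 0 ⊕ 0 = 0
g2 = g1 ⊕ A = 0 ⊕ 1 = 1
g3 = g2 ⊕ g1 = 1 ⊕ 0 = 1
g4 = g3 ∨ g1 = 1 ∨ 0 = 1
g5 = g4 ⊕ g1 = 1 ⊕ 0 = 1
g6 = B ∨ g4 = 0 ∨ 1 = 1
So g5 = 1 and g6 = 1.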